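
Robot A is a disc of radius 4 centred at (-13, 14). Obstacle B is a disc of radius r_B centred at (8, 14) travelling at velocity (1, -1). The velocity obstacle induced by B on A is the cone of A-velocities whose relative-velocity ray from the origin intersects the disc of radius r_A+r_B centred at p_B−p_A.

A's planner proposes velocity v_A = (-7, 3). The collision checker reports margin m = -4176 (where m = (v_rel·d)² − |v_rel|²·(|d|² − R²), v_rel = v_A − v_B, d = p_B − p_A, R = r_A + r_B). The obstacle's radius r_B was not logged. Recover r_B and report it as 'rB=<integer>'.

m = -4176
d = (21, 0);  v_rel = (-8, 4),  |v_rel|² = 80
v_rel×d = (-8)·(0) − (4)·(21) = -84
since m = R²·80 − (-84)²:  R² = (7056 + -4176) / 80 = 36
R = √36 = 6  ⇒  r_B = 6 − 4 = 2

rB=2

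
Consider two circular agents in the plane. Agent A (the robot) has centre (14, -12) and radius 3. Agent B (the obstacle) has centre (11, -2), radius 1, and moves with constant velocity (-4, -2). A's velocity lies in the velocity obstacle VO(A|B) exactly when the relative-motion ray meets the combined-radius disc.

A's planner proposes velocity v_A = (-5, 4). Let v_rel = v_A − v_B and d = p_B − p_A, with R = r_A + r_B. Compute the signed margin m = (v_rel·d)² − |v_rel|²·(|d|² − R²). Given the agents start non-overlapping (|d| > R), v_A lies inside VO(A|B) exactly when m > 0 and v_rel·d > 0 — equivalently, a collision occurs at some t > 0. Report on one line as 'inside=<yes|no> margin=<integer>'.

d = (-3, 10),  |d|² = 109;  R = 3+1 = 4,  c = 109−4² = 93
v_rel = (-1, 6),  |v_rel|² = 37;  v_rel·d = (-1)·(-3) + (6)·(10) = 63
37·t² − 126·t + 93 = 0  ⇒  m = 63² − 37·93 = 528
m = 528 > 0,  v_rel·d = 63 > 0  ⇒  inside

inside=yes margin=528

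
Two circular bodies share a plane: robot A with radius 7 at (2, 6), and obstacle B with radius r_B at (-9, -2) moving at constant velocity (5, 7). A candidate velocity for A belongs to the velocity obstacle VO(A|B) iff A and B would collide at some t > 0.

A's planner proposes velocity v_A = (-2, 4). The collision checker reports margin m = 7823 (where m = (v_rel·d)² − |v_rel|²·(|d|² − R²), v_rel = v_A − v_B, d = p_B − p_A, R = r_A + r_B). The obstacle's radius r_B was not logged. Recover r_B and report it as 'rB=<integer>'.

m = 7823
d = (-11, -8);  v_rel = (-7, -3),  |v_rel|² = 58
v_rel×d = (-7)·(-8) − (-3)·(-11) = 23
since m = R²·58 − 23²:  R² = (529 + 7823) / 58 = 144
R = √144 = 12  ⇒  r_B = 12 − 7 = 5

rB=5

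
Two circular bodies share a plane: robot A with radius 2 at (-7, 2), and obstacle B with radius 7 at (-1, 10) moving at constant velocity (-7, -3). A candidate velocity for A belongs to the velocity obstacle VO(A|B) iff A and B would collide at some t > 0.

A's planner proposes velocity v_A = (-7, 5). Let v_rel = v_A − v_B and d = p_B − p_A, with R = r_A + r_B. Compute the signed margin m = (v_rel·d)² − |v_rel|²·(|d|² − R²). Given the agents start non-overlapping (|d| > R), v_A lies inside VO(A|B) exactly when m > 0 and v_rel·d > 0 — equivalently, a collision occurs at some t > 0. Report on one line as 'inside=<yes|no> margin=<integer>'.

d = (6, 8),  |d|² = 100;  R = 2+7 = 9,  c = 100−9² = 19
v_rel = (0, 8),  |v_rel|² = 64;  v_rel·d = (0)·(6) + (8)·(8) = 64
64·t² − 128·t + 19 = 0  ⇒  m = 64² − 64·19 = 2880
m = 2880 > 0,  v_rel·d = 64 > 0  ⇒  inside

inside=yes margin=2880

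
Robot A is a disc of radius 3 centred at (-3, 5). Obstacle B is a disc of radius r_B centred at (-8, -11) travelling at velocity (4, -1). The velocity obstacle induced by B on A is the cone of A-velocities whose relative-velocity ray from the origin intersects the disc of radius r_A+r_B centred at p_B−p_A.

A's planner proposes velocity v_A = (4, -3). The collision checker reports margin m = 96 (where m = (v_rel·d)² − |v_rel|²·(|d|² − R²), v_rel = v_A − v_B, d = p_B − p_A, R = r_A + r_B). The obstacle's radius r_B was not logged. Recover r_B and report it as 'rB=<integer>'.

m = 96
d = (-5, -16);  v_rel = (0, -2),  |v_rel|² = 4
v_rel×d = (0)·(-16) − (-2)·(-5) = -10
since m = R²·4 − (-10)²:  R² = (100 + 96) / 4 = 49
R = √49 = 7  ⇒  r_B = 7 − 3 = 4

rB=4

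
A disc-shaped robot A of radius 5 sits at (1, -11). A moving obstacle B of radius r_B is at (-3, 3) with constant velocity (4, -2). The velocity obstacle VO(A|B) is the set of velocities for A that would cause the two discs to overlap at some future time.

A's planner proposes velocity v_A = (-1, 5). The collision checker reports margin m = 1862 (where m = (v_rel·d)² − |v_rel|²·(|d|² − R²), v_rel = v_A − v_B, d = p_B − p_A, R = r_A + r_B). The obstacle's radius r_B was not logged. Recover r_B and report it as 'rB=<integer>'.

m = 1862
d = (-4, 14);  v_rel = (-5, 7),  |v_rel|² = 74
v_rel×d = (-5)·(14) − (7)·(-4) = -42
since m = R²·74 − (-42)²:  R² = (1764 + 1862) / 74 = 49
R = √49 = 7  ⇒  r_B = 7 − 5 = 2

rB=2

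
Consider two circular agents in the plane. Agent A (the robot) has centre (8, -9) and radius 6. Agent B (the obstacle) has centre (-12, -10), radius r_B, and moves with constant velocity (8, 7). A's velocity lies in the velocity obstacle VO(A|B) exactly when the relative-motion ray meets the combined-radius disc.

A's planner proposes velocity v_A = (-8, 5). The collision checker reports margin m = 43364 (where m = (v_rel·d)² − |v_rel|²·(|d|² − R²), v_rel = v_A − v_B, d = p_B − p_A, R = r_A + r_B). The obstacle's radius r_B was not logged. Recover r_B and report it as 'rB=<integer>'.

m = 43364
d = (-20, -1);  v_rel = (-16, -2),  |v_rel|² = 260
v_rel×d = (-16)·(-1) − (-2)·(-20) = -24
since m = R²·260 − (-24)²:  R² = (576 + 43364) / 260 = 169
R = √169 = 13  ⇒  r_B = 13 − 6 = 7

rB=7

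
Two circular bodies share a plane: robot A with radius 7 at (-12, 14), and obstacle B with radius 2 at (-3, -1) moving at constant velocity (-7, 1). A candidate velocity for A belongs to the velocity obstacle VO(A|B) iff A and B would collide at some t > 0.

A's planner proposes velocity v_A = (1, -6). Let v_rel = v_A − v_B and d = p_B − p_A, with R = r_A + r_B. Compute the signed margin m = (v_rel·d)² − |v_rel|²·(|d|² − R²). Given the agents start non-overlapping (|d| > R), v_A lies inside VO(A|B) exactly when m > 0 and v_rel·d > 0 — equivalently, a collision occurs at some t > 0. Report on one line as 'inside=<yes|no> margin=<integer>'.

d = (9, -15),  |d|² = 306;  R = 7+2 = 9,  c = 306−9² = 225
v_rel = (8, -7),  |v_rel|² = 113;  v_rel·d = (8)·(9) + (-7)·(-15) = 177
113·t² − 354·t + 225 = 0  ⇒  m = 177² − 113·225 = 5904
m = 5904 > 0,  v_rel·d = 177 > 0  ⇒  inside

inside=yes margin=5904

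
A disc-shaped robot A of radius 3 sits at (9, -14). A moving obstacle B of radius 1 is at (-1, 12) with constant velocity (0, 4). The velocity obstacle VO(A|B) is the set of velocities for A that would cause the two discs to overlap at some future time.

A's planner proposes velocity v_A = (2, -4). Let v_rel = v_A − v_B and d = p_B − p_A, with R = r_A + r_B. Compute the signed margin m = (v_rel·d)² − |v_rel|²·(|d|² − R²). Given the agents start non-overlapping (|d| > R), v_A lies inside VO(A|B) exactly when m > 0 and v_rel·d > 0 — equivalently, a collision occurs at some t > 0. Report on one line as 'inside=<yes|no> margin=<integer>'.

d = (-10, 26),  |d|² = 776;  R = 3+1 = 4,  c = 776−4² = 760
v_rel = (2, -8),  |v_rel|² = 68;  v_rel·d = (2)·(-10) + (-8)·(26) = -228
68·t² + 456·t + 760 = 0  ⇒  m = (-228)² − 68·760 = 304
m = 304 > 0,  v_rel·d = -228 < 0  ⇒  outside

inside=no margin=304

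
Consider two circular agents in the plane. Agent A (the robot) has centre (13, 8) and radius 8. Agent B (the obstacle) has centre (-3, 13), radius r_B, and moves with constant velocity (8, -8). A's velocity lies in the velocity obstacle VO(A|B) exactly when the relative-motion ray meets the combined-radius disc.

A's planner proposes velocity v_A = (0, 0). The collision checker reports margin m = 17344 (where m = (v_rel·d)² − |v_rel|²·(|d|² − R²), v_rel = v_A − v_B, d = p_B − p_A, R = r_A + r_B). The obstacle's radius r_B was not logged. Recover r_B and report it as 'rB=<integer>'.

m = 17344
d = (-16, 5);  v_rel = (-8, 8),  |v_rel|² = 128
v_rel×d = (-8)·(5) − (8)·(-16) = 88
since m = R²·128 − 88²:  R² = (7744 + 17344) / 128 = 196
R = √196 = 14  ⇒  r_B = 14 − 8 = 6

rB=6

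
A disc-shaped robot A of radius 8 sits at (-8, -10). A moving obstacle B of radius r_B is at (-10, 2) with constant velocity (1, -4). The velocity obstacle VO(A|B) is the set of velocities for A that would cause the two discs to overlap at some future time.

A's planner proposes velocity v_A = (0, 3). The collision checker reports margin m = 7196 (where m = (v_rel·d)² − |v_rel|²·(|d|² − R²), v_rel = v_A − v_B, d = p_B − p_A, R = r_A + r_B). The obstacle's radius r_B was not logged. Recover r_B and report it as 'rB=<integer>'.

m = 7196
d = (-2, 12);  v_rel = (-1, 7),  |v_rel|² = 50
v_rel×d = (-1)·(12) − (7)·(-2) = 2
since m = R²·50 − 2²:  R² = (4 + 7196) / 50 = 144
R = √144 = 12  ⇒  r_B = 12 − 8 = 4

rB=4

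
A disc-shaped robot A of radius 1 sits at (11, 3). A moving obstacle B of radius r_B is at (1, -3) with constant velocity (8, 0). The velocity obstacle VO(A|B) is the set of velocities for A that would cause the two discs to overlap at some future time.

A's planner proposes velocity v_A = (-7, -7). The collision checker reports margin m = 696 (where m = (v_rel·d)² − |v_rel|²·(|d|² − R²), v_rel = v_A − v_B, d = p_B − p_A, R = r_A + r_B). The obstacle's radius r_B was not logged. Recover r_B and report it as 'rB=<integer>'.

m = 696
d = (-10, -6);  v_rel = (-15, -7),  |v_rel|² = 274
v_rel×d = (-15)·(-6) − (-7)·(-10) = 20
since m = R²·274 − 20²:  R² = (400 + 696) / 274 = 4
R = √4 = 2  ⇒  r_B = 2 − 1 = 1

rB=1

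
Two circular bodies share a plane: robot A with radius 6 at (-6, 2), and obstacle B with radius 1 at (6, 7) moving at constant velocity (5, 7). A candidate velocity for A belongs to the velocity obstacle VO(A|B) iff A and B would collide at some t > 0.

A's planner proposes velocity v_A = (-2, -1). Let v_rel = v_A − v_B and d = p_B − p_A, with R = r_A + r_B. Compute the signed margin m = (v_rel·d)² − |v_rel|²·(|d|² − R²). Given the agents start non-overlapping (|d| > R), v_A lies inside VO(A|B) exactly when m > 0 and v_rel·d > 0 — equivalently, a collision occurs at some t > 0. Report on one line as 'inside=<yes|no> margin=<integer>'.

d = (12, 5),  |d|² = 169;  R = 6+1 = 7,  c = 169−7² = 120
v_rel = (-7, -8),  |v_rel|² = 113;  v_rel·d = (-7)·(12) + (-8)·(5) = -124
113·t² + 248·t + 120 = 0  ⇒  m = (-124)² − 113·120 = 1816
m = 1816 > 0,  v_rel·d = -124 < 0  ⇒  outside

inside=no margin=1816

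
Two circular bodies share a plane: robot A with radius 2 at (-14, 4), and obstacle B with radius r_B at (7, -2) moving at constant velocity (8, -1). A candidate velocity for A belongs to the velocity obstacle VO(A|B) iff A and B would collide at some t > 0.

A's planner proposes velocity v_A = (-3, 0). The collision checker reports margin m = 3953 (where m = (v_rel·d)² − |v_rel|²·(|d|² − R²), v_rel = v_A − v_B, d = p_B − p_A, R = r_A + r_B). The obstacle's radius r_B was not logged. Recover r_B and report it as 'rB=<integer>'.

m = 3953
d = (21, -6);  v_rel = (-11, 1),  |v_rel|² = 122
v_rel×d = (-11)·(-6) − (1)·(21) = 45
since m = R²·122 − 45²:  R² = (2025 + 3953) / 122 = 49
R = √49 = 7  ⇒  r_B = 7 − 2 = 5

rB=5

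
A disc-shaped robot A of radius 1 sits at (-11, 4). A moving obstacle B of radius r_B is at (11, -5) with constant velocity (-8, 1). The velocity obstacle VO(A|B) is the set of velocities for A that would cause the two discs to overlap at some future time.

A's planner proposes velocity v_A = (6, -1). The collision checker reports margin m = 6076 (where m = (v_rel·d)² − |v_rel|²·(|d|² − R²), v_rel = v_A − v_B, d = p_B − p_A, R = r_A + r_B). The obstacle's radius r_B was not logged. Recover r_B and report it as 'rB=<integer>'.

m = 6076
d = (22, -9);  v_rel = (14, -2),  |v_rel|² = 200
v_rel×d = (14)·(-9) − (-2)·(22) = -82
since m = R²·200 − (-82)²:  R² = (6724 + 6076) / 200 = 64
R = √64 = 8  ⇒  r_B = 8 − 1 = 7

rB=7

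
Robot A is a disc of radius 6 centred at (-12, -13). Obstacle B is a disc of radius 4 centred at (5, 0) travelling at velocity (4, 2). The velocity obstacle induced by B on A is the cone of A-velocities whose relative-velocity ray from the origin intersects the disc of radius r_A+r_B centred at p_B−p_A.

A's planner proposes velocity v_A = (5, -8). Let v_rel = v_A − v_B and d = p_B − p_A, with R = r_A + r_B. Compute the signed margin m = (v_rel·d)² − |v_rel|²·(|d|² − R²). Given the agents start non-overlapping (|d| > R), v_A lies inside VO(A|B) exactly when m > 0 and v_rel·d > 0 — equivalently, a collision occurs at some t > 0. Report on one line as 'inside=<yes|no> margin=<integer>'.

d = (17, 13),  |d|² = 458;  R = 6+4 = 10,  c = 458−10² = 358
v_rel = (1, -10),  |v_rel|² = 101;  v_rel·d = (1)·(17) + (-10)·(13) = -113
101·t² + 226·t + 358 = 0  ⇒  m = (-113)² − 101·358 = -23389
m = -23389 < 0,  v_rel·d = -113 < 0  ⇒  outside

inside=no margin=-23389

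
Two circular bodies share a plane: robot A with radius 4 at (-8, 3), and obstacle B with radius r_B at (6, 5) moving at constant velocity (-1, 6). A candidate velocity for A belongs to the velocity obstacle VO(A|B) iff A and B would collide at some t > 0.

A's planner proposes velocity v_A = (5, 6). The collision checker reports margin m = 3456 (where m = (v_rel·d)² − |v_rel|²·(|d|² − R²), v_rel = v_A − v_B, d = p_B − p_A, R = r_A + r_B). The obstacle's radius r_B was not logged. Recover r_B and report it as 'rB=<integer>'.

m = 3456
d = (14, 2);  v_rel = (6, 0),  |v_rel|² = 36
v_rel×d = (6)·(2) − (0)·(14) = 12
since m = R²·36 − 12²:  R² = (144 + 3456) / 36 = 100
R = √100 = 10  ⇒  r_B = 10 − 4 = 6

rB=6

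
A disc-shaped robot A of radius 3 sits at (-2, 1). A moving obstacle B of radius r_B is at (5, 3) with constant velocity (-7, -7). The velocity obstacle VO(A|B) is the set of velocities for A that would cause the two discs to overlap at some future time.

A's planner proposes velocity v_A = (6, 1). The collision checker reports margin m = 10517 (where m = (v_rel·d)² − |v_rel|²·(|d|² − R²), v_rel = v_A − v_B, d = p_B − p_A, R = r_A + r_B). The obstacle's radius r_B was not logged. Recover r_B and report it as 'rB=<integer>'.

m = 10517
d = (7, 2);  v_rel = (13, 8),  |v_rel|² = 233
v_rel×d = (13)·(2) − (8)·(7) = -30
since m = R²·233 − (-30)²:  R² = (900 + 10517) / 233 = 49
R = √49 = 7  ⇒  r_B = 7 − 3 = 4

rB=4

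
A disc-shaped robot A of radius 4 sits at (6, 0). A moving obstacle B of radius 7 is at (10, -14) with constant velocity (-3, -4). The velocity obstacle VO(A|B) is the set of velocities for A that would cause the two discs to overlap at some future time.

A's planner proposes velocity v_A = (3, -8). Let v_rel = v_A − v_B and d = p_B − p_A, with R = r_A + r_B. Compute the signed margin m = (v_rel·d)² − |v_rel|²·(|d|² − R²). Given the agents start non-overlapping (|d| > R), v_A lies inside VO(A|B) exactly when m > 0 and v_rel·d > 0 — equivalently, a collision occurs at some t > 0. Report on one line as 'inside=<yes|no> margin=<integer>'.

d = (4, -14),  |d|² = 212;  R = 4+7 = 11,  c = 212−11² = 91
v_rel = (6, -4),  |v_rel|² = 52;  v_rel·d = (6)·(4) + (-4)·(-14) = 80
52·t² − 160·t + 91 = 0  ⇒  m = 80² − 52·91 = 1668
m = 1668 > 0,  v_rel·d = 80 > 0  ⇒  inside

inside=yes margin=1668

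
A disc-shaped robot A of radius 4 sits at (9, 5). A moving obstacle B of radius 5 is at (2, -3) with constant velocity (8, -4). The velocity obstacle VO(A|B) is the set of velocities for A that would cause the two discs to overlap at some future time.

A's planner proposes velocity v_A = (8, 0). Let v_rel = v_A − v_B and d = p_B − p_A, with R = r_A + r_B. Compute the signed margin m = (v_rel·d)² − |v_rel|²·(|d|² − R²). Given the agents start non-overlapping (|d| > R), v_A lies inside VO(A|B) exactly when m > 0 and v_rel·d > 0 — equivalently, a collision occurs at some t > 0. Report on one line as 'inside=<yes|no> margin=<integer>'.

d = (-7, -8),  |d|² = 113;  R = 4+5 = 9,  c = 113−9² = 32
v_rel = (0, 4),  |v_rel|² = 16;  v_rel·d = (0)·(-7) + (4)·(-8) = -32
16·t² + 64·t + 32 = 0  ⇒  m = (-32)² − 16·32 = 512
m = 512 > 0,  v_rel·d = -32 < 0  ⇒  outside

inside=no margin=512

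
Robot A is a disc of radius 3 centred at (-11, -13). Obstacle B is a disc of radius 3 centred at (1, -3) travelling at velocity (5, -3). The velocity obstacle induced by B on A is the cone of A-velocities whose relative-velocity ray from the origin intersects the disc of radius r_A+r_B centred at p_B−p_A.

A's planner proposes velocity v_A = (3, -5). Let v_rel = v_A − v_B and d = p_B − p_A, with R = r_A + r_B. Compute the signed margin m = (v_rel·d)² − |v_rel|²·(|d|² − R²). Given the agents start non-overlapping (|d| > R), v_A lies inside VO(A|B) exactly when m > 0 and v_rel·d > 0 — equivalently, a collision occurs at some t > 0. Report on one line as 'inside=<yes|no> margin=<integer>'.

d = (12, 10),  |d|² = 244;  R = 3+3 = 6,  c = 244−6² = 208
v_rel = (-2, -2),  |v_rel|² = 8;  v_rel·d = (-2)·(12) + (-2)·(10) = -44
8·t² + 88·t + 208 = 0  ⇒  m = (-44)² − 8·208 = 272
m = 272 > 0,  v_rel·d = -44 < 0  ⇒  outside

inside=no margin=272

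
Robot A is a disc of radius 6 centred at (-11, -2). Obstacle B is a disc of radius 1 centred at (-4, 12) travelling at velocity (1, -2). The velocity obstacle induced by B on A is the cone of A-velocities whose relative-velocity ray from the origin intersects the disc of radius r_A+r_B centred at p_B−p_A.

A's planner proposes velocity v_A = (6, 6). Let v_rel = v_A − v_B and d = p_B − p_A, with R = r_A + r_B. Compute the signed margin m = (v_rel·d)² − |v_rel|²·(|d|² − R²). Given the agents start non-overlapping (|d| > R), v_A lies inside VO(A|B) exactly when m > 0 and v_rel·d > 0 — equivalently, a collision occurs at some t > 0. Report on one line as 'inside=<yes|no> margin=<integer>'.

d = (7, 14),  |d|² = 245;  R = 6+1 = 7,  c = 245−7² = 196
v_rel = (5, 8),  |v_rel|² = 89;  v_rel·d = (5)·(7) + (8)·(14) = 147
89·t² − 294·t + 196 = 0  ⇒  m = 147² − 89·196 = 4165
m = 4165 > 0,  v_rel·d = 147 > 0  ⇒  inside

inside=yes margin=4165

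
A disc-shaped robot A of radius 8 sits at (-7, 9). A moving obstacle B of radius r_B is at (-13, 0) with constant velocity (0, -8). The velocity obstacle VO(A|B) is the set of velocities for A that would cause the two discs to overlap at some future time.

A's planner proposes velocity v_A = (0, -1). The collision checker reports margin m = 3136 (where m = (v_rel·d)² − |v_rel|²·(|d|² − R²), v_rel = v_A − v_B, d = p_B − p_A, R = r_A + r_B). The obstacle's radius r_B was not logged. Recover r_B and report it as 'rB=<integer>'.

m = 3136
d = (-6, -9);  v_rel = (0, 7),  |v_rel|² = 49
v_rel×d = (0)·(-9) − (7)·(-6) = 42
since m = R²·49 − 42²:  R² = (1764 + 3136) / 49 = 100
R = √100 = 10  ⇒  r_B = 10 − 8 = 2

rB=2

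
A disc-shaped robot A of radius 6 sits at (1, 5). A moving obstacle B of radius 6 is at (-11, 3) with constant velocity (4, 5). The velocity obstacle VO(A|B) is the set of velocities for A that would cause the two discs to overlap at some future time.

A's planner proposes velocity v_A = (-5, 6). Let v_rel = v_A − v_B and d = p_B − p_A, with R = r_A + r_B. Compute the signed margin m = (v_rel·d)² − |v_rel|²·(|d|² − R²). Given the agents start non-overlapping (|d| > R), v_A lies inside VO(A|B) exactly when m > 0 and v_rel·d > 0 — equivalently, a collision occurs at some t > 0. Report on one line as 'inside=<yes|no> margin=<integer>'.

d = (-12, -2),  |d|² = 148;  R = 6+6 = 12,  c = 148−12² = 4
v_rel = (-9, 1),  |v_rel|² = 82;  v_rel·d = (-9)·(-12) + (1)·(-2) = 106
82·t² − 212·t + 4 = 0  ⇒  m = 106² − 82·4 = 10908
m = 10908 > 0,  v_rel·d = 106 > 0  ⇒  inside

inside=yes margin=10908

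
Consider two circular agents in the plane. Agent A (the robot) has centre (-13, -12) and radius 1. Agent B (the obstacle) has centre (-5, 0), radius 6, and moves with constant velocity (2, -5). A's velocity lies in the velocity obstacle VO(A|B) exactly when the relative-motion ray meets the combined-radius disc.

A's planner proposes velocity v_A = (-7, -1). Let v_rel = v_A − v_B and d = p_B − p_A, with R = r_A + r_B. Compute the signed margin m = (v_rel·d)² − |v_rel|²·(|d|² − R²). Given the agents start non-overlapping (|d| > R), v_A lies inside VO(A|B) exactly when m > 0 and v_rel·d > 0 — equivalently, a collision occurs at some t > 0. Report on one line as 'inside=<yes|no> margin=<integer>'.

d = (8, 12),  |d|² = 208;  R = 1+6 = 7,  c = 208−7² = 159
v_rel = (-9, 4),  |v_rel|² = 97;  v_rel·d = (-9)·(8) + (4)·(12) = -24
97·t² + 48·t + 159 = 0  ⇒  m = (-24)² − 97·159 = -14847
m = -14847 < 0,  v_rel·d = -24 < 0  ⇒  outside

inside=no margin=-14847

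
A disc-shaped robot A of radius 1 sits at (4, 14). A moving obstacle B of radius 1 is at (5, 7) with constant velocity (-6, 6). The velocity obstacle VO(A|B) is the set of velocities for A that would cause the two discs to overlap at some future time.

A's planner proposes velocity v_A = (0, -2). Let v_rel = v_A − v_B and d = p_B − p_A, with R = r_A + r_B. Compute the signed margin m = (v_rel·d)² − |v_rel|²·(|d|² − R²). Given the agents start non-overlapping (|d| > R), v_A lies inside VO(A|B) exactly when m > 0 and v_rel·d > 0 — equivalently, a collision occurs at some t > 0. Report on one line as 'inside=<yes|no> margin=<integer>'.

d = (1, -7),  |d|² = 50;  R = 1+1 = 2,  c = 50−2² = 46
v_rel = (6, -8),  |v_rel|² = 100;  v_rel·d = (6)·(1) + (-8)·(-7) = 62
100·t² − 124·t + 46 = 0  ⇒  m = 62² − 100·46 = -756
m = -756 < 0,  v_rel·d = 62 > 0  ⇒  outside

inside=no margin=-756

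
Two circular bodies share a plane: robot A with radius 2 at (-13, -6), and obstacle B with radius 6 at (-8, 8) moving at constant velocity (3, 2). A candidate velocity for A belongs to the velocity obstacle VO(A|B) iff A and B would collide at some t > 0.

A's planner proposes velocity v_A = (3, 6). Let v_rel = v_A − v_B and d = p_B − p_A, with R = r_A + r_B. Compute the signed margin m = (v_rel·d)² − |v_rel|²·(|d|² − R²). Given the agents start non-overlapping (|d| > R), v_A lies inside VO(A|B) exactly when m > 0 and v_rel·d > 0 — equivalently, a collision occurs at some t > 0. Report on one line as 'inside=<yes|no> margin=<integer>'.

d = (5, 14),  |d|² = 221;  R = 2+6 = 8,  c = 221−8² = 157
v_rel = (0, 4),  |v_rel|² = 16;  v_rel·d = (0)·(5) + (4)·(14) = 56
16·t² − 112·t + 157 = 0  ⇒  m = 56² − 16·157 = 624
m = 624 > 0,  v_rel·d = 56 > 0  ⇒  inside

inside=yes margin=624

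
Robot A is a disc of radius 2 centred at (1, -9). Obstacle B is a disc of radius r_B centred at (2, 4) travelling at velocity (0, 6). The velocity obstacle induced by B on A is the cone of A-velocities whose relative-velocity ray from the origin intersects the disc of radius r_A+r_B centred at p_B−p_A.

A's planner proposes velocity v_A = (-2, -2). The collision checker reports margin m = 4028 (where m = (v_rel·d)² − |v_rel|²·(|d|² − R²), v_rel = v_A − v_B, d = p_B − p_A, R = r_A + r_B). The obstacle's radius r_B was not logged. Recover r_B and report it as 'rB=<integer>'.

m = 4028
d = (1, 13);  v_rel = (-2, -8),  |v_rel|² = 68
v_rel×d = (-2)·(13) − (-8)·(1) = -18
since m = R²·68 − (-18)²:  R² = (324 + 4028) / 68 = 64
R = √64 = 8  ⇒  r_B = 8 − 2 = 6

rB=6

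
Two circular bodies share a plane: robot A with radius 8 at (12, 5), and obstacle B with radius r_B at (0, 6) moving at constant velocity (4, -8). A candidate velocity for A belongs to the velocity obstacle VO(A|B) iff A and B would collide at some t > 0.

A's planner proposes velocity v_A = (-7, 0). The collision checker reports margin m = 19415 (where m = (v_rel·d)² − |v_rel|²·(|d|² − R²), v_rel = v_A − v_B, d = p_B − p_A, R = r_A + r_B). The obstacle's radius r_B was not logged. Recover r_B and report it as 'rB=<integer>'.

m = 19415
d = (-12, 1);  v_rel = (-11, 8),  |v_rel|² = 185
v_rel×d = (-11)·(1) − (8)·(-12) = 85
since m = R²·185 − 85²:  R² = (7225 + 19415) / 185 = 144
R = √144 = 12  ⇒  r_B = 12 − 8 = 4

rB=4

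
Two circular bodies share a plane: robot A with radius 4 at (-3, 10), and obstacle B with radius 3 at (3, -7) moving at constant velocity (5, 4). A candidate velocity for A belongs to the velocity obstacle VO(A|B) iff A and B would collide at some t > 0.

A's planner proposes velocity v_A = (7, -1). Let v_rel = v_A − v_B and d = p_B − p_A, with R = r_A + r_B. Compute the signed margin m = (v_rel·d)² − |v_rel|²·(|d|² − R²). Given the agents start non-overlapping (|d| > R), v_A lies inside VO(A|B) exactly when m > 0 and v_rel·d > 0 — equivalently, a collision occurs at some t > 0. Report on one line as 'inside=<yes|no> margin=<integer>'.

d = (6, -17),  |d|² = 325;  R = 4+3 = 7,  c = 325−7² = 276
v_rel = (2, -5),  |v_rel|² = 29;  v_rel·d = (2)·(6) + (-5)·(-17) = 97
29·t² − 194·t + 276 = 0  ⇒  m = 97² − 29·276 = 1405
m = 1405 > 0,  v_rel·d = 97 > 0  ⇒  inside

inside=yes margin=1405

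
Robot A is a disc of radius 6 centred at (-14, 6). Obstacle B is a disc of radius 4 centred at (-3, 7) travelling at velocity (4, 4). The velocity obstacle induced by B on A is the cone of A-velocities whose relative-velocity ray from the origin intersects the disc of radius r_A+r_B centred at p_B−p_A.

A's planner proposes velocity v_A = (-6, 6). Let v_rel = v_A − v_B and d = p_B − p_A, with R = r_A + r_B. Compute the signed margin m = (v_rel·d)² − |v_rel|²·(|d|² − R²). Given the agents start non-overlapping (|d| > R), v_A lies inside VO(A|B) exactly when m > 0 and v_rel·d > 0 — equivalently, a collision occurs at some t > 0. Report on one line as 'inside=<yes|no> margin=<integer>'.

d = (11, 1),  |d|² = 122;  R = 6+4 = 10,  c = 122−10² = 22
v_rel = (-10, 2),  |v_rel|² = 104;  v_rel·d = (-10)·(11) + (2)·(1) = -108
104·t² + 216·t + 22 = 0  ⇒  m = (-108)² − 104·22 = 9376
m = 9376 > 0,  v_rel·d = -108 < 0  ⇒  outside

inside=no margin=9376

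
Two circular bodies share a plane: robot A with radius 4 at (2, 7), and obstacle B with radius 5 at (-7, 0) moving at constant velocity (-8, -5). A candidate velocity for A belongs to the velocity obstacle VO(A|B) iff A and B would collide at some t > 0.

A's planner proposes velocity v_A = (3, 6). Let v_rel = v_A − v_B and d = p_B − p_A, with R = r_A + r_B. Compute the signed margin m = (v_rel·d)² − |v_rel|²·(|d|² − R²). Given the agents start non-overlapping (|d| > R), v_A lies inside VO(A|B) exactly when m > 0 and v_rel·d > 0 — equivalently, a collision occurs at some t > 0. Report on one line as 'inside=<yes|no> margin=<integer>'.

d = (-9, -7),  |d|² = 130;  R = 4+5 = 9,  c = 130−9² = 49
v_rel = (11, 11),  |v_rel|² = 242;  v_rel·d = (11)·(-9) + (11)·(-7) = -176
242·t² + 352·t + 49 = 0  ⇒  m = (-176)² − 242·49 = 19118
m = 19118 > 0,  v_rel·d = -176 < 0  ⇒  outside

inside=no margin=19118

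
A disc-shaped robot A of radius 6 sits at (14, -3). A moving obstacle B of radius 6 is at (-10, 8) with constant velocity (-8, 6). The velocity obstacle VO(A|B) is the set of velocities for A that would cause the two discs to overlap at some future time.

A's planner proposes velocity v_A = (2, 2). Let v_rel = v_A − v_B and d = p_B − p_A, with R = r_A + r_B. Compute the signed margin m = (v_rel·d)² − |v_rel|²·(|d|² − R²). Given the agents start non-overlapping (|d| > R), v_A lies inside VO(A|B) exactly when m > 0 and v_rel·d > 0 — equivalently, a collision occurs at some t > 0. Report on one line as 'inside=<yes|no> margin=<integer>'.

d = (-24, 11),  |d|² = 697;  R = 6+6 = 12,  c = 697−12² = 553
v_rel = (10, -4),  |v_rel|² = 116;  v_rel·d = (10)·(-24) + (-4)·(11) = -284
116·t² + 568·t + 553 = 0  ⇒  m = (-284)² − 116·553 = 16508
m = 16508 > 0,  v_rel·d = -284 < 0  ⇒  outside

inside=no margin=16508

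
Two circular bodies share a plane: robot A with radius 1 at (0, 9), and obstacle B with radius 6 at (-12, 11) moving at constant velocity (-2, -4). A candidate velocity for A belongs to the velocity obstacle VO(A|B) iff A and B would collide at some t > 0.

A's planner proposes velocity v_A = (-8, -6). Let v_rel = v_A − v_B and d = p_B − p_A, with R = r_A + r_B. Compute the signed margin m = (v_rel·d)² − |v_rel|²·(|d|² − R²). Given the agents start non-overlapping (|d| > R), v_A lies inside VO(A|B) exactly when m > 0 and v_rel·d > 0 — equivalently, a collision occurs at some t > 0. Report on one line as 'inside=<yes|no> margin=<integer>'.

d = (-12, 2),  |d|² = 148;  R = 1+6 = 7,  c = 148−7² = 99
v_rel = (-6, -2),  |v_rel|² = 40;  v_rel·d = (-6)·(-12) + (-2)·(2) = 68
40·t² − 136·t + 99 = 0  ⇒  m = 68² − 40·99 = 664
m = 664 > 0,  v_rel·d = 68 > 0  ⇒  inside

inside=yes margin=664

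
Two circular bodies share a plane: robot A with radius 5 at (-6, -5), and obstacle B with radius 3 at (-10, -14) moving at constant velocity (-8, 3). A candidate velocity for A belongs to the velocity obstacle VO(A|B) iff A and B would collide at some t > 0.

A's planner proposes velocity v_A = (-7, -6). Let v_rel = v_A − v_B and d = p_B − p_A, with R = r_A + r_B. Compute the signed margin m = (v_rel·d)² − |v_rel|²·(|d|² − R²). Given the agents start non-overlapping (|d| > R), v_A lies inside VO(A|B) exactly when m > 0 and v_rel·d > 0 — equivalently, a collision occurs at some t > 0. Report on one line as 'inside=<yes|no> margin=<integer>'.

d = (-4, -9),  |d|² = 97;  R = 5+3 = 8,  c = 97−8² = 33
v_rel = (1, -9),  |v_rel|² = 82;  v_rel·d = (1)·(-4) + (-9)·(-9) = 77
82·t² − 154·t + 33 = 0  ⇒  m = 77² − 82·33 = 3223
m = 3223 > 0,  v_rel·d = 77 > 0  ⇒  inside

inside=yes margin=3223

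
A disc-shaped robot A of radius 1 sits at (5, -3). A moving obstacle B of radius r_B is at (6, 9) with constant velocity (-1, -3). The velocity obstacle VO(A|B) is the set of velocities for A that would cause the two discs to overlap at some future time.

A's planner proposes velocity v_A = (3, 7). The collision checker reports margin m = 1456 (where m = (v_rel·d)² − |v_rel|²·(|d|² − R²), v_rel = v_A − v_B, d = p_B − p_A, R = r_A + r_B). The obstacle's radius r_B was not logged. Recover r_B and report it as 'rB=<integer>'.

m = 1456
d = (1, 12);  v_rel = (4, 10),  |v_rel|² = 116
v_rel×d = (4)·(12) − (10)·(1) = 38
since m = R²·116 − 38²:  R² = (1444 + 1456) / 116 = 25
R = √25 = 5  ⇒  r_B = 5 − 1 = 4

rB=4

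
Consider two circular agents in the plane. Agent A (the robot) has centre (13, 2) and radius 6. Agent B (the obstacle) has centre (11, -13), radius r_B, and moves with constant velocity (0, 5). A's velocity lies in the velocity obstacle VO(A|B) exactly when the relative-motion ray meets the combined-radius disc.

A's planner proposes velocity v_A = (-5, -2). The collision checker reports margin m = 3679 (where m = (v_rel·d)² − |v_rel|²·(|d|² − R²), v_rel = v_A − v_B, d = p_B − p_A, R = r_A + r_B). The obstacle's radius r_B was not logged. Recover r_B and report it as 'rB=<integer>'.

m = 3679
d = (-2, -15);  v_rel = (-5, -7),  |v_rel|² = 74
v_rel×d = (-5)·(-15) − (-7)·(-2) = 61
since m = R²·74 − 61²:  R² = (3721 + 3679) / 74 = 100
R = √100 = 10  ⇒  r_B = 10 − 6 = 4

rB=4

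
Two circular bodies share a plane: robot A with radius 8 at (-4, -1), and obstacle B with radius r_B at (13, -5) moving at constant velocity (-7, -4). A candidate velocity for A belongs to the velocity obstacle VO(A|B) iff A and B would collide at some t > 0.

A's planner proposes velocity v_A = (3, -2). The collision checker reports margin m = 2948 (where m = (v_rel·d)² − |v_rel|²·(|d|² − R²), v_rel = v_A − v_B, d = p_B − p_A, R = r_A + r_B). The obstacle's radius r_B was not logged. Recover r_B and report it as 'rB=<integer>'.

m = 2948
d = (17, -4);  v_rel = (10, 2),  |v_rel|² = 104
v_rel×d = (10)·(-4) − (2)·(17) = -74
since m = R²·104 − (-74)²:  R² = (5476 + 2948) / 104 = 81
R = √81 = 9  ⇒  r_B = 9 − 8 = 1

rB=1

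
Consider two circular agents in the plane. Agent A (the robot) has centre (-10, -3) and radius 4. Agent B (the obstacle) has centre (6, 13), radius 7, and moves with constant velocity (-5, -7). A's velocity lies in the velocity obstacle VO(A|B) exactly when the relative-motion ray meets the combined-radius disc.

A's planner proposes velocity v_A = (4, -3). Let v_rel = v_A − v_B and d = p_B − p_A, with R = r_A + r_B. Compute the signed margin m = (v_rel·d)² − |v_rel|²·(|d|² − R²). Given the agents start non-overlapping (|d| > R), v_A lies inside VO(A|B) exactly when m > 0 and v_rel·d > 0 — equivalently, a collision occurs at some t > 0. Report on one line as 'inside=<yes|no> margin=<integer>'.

d = (16, 16),  |d|² = 512;  R = 4+7 = 11,  c = 512−11² = 391
v_rel = (9, 4),  |v_rel|² = 97;  v_rel·d = (9)·(16) + (4)·(16) = 208
97·t² − 416·t + 391 = 0  ⇒  m = 208² − 97·391 = 5337
m = 5337 > 0,  v_rel·d = 208 > 0  ⇒  inside

inside=yes margin=5337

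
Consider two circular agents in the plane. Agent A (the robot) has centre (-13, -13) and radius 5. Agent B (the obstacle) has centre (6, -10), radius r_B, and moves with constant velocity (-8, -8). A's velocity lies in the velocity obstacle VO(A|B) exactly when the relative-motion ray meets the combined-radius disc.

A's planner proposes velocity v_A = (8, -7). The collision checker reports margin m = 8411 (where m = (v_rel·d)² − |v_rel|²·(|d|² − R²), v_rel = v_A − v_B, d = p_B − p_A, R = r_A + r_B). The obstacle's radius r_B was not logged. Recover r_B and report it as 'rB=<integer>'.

m = 8411
d = (19, 3);  v_rel = (16, 1),  |v_rel|² = 257
v_rel×d = (16)·(3) − (1)·(19) = 29
since m = R²·257 − 29²:  R² = (841 + 8411) / 257 = 36
R = √36 = 6  ⇒  r_B = 6 − 5 = 1

rB=1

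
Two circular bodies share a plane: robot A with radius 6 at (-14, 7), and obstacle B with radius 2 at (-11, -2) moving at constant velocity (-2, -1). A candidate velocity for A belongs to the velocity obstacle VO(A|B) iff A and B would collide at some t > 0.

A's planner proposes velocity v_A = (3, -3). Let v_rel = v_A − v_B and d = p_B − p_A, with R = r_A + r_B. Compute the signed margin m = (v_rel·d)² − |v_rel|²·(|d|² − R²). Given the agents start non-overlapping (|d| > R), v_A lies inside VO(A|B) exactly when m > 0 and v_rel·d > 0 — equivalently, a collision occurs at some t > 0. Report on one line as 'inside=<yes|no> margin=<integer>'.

d = (3, -9),  |d|² = 90;  R = 6+2 = 8,  c = 90−8² = 26
v_rel = (5, -2),  |v_rel|² = 29;  v_rel·d = (5)·(3) + (-2)·(-9) = 33
29·t² − 66·t + 26 = 0  ⇒  m = 33² − 29·26 = 335
m = 335 > 0,  v_rel·d = 33 > 0  ⇒  inside

inside=yes margin=335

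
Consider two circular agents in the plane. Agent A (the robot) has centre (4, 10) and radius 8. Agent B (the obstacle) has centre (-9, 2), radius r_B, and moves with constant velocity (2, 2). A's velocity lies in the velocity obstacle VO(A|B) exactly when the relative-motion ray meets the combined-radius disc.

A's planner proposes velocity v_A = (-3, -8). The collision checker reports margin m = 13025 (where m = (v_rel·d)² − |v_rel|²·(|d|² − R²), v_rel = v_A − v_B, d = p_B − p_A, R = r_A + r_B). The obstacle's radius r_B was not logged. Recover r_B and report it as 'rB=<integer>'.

m = 13025
d = (-13, -8);  v_rel = (-5, -10),  |v_rel|² = 125
v_rel×d = (-5)·(-8) − (-10)·(-13) = -90
since m = R²·125 − (-90)²:  R² = (8100 + 13025) / 125 = 169
R = √169 = 13  ⇒  r_B = 13 − 8 = 5

rB=5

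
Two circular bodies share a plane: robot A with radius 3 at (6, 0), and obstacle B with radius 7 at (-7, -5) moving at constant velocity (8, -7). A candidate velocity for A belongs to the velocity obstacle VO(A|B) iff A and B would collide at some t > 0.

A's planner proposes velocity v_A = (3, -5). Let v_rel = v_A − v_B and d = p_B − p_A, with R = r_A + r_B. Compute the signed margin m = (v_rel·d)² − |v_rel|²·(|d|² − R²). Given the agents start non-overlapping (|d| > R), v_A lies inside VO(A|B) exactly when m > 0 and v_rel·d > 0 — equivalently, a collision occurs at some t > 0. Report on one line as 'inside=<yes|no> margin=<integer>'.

d = (-13, -5),  |d|² = 194;  R = 3+7 = 10,  c = 194−10² = 94
v_rel = (-5, 2),  |v_rel|² = 29;  v_rel·d = (-5)·(-13) + (2)·(-5) = 55
29·t² − 110·t + 94 = 0  ⇒  m = 55² − 29·94 = 299
m = 299 > 0,  v_rel·d = 55 > 0  ⇒  inside

inside=yes margin=299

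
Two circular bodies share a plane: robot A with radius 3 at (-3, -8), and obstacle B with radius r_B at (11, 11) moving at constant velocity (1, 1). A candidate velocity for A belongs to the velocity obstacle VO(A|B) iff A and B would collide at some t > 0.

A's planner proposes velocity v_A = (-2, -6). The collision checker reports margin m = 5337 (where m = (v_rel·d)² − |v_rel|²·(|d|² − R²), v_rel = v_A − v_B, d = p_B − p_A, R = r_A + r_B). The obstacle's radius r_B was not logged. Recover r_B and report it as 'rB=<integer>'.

m = 5337
d = (14, 19);  v_rel = (-3, -7),  |v_rel|² = 58
v_rel×d = (-3)·(19) − (-7)·(14) = 41
since m = R²·58 − 41²:  R² = (1681 + 5337) / 58 = 121
R = √121 = 11  ⇒  r_B = 11 − 3 = 8

rB=8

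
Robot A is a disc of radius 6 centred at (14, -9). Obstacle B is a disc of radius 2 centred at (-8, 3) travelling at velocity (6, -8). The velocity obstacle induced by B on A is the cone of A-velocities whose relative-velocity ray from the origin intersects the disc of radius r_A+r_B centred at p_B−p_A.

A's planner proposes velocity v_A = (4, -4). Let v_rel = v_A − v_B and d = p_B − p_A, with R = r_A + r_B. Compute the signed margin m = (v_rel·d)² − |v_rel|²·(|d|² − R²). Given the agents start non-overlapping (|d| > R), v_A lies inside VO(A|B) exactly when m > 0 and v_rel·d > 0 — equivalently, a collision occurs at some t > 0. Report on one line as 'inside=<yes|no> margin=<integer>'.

d = (-22, 12),  |d|² = 628;  R = 6+2 = 8,  c = 628−8² = 564
v_rel = (-2, 4),  |v_rel|² = 20;  v_rel·d = (-2)·(-22) + (4)·(12) = 92
20·t² − 184·t + 564 = 0  ⇒  m = 92² − 20·564 = -2816
m = -2816 < 0,  v_rel·d = 92 > 0  ⇒  outside

inside=no margin=-2816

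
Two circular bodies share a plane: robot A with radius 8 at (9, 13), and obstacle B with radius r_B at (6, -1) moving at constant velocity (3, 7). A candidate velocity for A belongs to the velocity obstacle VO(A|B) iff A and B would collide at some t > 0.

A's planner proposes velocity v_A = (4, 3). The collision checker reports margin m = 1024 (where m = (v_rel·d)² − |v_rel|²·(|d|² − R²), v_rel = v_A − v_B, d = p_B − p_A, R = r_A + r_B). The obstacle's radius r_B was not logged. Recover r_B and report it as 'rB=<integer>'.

m = 1024
d = (-3, -14);  v_rel = (1, -4),  |v_rel|² = 17
v_rel×d = (1)·(-14) − (-4)·(-3) = -26
since m = R²·17 − (-26)²:  R² = (676 + 1024) / 17 = 100
R = √100 = 10  ⇒  r_B = 10 − 8 = 2

rB=2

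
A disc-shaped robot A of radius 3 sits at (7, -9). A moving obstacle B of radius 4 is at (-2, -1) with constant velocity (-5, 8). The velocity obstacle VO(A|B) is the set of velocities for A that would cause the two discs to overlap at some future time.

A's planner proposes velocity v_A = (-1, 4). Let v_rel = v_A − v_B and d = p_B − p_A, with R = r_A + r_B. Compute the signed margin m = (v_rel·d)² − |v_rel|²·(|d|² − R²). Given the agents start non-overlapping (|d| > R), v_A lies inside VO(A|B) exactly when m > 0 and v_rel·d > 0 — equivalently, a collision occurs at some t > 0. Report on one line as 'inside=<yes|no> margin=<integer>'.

d = (-9, 8),  |d|² = 145;  R = 3+4 = 7,  c = 145−7² = 96
v_rel = (4, -4),  |v_rel|² = 32;  v_rel·d = (4)·(-9) + (-4)·(8) = -68
32·t² + 136·t + 96 = 0  ⇒  m = (-68)² − 32·96 = 1552
m = 1552 > 0,  v_rel·d = -68 < 0  ⇒  outside

inside=no margin=1552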